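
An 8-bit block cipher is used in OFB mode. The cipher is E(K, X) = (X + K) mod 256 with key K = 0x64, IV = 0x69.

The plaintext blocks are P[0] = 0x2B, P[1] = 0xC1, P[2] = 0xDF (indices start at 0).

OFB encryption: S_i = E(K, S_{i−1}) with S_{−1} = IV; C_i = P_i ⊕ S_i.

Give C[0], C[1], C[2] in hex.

C[0] = 0xE6, C[1] = 0xF0, C[2] = 0x4A

C[0]: S = E(K, 0x69) = 0xCD; 0x2B ⊕ 0xCD = 0xE6.
C[1]: S = E(K, 0xCD) = 0x31; 0xC1 ⊕ 0x31 = 0xF0.
C[2]: S = E(K, 0x31) = 0x95; 0xDF ⊕ 0x95 = 0x4A.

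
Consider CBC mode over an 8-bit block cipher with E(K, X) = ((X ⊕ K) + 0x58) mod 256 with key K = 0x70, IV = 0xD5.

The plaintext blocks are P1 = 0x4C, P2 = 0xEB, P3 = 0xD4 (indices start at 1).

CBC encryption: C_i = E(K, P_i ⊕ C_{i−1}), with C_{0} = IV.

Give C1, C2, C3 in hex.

C1 = 0x41, C2 = 0x32, C3 = 0xEE

C1: P1 ⊕ 0xD5 = 0x99; E(K, 0x99) = 0x41.
C2: P2 ⊕ 0x41 = 0xAA; E(K, 0xAA) = 0x32.
C3: P3 ⊕ 0x32 = 0xE6; E(K, 0xE6) = 0xEE.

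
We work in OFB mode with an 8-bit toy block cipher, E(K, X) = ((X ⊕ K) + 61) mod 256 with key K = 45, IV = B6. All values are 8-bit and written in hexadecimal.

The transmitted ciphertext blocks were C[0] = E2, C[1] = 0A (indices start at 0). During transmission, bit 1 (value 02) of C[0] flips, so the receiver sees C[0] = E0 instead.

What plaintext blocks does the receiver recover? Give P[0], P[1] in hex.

OFB decryption: S_i = E(K, S_{i−1}) with S_{−1} = IV; P_i = C_i ⊕ S_i.
Only C[0] changed, to E0. In OFB, a change in C_i flips the same bit in P_i only; the keystream is unaffected. Decrypting the received ciphertext:
P[0]: S = E(K, B6) = 54; E0 ⊕ 54 = B4.
P[1]: S = E(K, 54) = 72; 0A ⊕ 72 = 78.
Blocks that differ from the original plaintext: P[0].

P[0] = B4, P[1] = 78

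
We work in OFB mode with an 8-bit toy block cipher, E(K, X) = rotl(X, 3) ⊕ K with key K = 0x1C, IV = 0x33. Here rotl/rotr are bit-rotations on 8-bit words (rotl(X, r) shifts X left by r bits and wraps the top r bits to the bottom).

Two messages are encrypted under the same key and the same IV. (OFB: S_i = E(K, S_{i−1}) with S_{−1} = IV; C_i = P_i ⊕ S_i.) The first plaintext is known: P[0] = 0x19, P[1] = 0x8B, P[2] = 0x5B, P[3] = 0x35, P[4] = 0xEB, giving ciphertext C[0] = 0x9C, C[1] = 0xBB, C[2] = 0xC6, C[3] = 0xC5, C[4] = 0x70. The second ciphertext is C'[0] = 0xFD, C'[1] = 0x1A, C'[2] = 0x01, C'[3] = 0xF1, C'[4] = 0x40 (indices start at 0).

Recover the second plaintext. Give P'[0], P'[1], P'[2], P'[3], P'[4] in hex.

P'[0] = 0x78, P'[1] = 0x2A, P'[2] = 0x9C, P'[3] = 0x01, P'[4] = 0xDB

In OFB with a reused IV, both messages share the same keystream S_i, so C_i ⊕ C'_i = P_i ⊕ P'_i and thus P'_i = P_i ⊕ C_i ⊕ C'_i.
P'[0]: 0x19 ⊕ 0x9C ⊕ 0xFD = 0x78.
P'[1]: 0x8B ⊕ 0xBB ⊕ 0x1A = 0x2A.
P'[2]: 0x5B ⊕ 0xC6 ⊕ 0x01 = 0x9C.
P'[3]: 0x35 ⊕ 0xC5 ⊕ 0xF1 = 0x01.
P'[4]: 0xEB ⊕ 0x70 ⊕ 0x40 = 0xDB.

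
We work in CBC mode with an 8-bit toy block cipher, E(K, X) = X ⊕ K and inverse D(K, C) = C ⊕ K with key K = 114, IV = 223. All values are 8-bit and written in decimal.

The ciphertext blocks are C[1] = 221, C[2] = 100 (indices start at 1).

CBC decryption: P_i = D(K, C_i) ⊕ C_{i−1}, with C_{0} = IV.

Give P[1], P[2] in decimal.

P[1]: D(K, 221) = 175; 175 ⊕ 223 = 112.
P[2]: D(K, 100) = 22; 22 ⊕ 221 = 203.

P[1] = 112, P[2] = 203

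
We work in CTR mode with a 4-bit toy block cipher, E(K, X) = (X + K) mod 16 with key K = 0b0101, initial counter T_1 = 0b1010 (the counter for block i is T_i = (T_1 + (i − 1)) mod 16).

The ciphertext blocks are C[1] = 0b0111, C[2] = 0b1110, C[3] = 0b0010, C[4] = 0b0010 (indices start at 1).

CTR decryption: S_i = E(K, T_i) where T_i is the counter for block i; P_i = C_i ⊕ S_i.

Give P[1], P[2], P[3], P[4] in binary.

P[1] = 0b1000, P[2] = 0b1110, P[3] = 0b0011, P[4] = 0b0000

P[1]: T = 0b1010, S = E(K, T) = 0b1111; 0b0111 ⊕ 0b1111 = 0b1000.
P[2]: T = 0b1011, S = E(K, T) = 0b0000; 0b1110 ⊕ 0b0000 = 0b1110.
P[3]: T = 0b1100, S = E(K, T) = 0b0001; 0b0010 ⊕ 0b0001 = 0b0011.
P[4]: T = 0b1101, S = E(K, T) = 0b0010; 0b0010 ⊕ 0b0010 = 0b0000.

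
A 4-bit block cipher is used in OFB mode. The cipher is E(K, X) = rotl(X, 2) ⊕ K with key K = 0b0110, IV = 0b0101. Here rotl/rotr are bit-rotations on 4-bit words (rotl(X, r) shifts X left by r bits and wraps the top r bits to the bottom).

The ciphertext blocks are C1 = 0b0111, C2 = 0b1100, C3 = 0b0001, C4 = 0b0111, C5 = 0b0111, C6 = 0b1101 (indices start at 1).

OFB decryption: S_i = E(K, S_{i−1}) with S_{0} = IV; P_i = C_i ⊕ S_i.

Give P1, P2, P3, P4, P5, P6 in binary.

P1: S = E(K, 0b0101) = 0b0011; 0b0111 ⊕ 0b0011 = 0b0100.
P2: S = E(K, 0b0011) = 0b1010; 0b1100 ⊕ 0b1010 = 0b0110.
P3: S = E(K, 0b1010) = 0b1100; 0b0001 ⊕ 0b1100 = 0b1101.
P4: S = E(K, 0b1100) = 0b0101; 0b0111 ⊕ 0b0101 = 0b0010.
P5: S = E(K, 0b0101) = 0b0011; 0b0111 ⊕ 0b0011 = 0b0100.
P6: S = E(K, 0b0011) = 0b1010; 0b1101 ⊕ 0b1010 = 0b0111.

P1 = 0b0100, P2 = 0b0110, P3 = 0b1101, P4 = 0b0010, P5 = 0b0100, P6 = 0b0111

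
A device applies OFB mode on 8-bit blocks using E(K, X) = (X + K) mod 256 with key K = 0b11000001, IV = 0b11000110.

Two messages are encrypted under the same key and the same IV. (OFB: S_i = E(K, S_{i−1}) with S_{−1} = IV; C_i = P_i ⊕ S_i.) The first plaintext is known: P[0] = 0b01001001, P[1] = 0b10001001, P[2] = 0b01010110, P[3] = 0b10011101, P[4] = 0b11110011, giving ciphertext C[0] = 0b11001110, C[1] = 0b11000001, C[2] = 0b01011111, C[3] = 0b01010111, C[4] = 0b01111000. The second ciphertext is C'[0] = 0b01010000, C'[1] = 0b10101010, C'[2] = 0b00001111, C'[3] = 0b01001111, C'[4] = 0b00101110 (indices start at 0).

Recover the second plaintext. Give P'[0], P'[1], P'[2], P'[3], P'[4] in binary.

P'[0] = 0b11010111, P'[1] = 0b11100010, P'[2] = 0b00000110, P'[3] = 0b10000101, P'[4] = 0b10100101

In OFB with a reused IV, both messages share the same keystream S_i, so C_i ⊕ C'_i = P_i ⊕ P'_i and thus P'_i = P_i ⊕ C_i ⊕ C'_i.
P'[0]: 0b01001001 ⊕ 0b11001110 ⊕ 0b01010000 = 0b11010111.
P'[1]: 0b10001001 ⊕ 0b11000001 ⊕ 0b10101010 = 0b11100010.
P'[2]: 0b01010110 ⊕ 0b01011111 ⊕ 0b00001111 = 0b00000110.
P'[3]: 0b10011101 ⊕ 0b01010111 ⊕ 0b01001111 = 0b10000101.
P'[4]: 0b11110011 ⊕ 0b01111000 ⊕ 0b00101110 = 0b10100101.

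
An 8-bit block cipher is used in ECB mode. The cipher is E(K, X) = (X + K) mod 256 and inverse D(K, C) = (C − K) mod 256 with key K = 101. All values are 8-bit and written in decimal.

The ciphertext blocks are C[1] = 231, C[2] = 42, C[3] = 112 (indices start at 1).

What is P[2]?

P[2] = 197

ECB decryption: P_i = D(K, C_i).
P[2]: D(K, 42) = 197.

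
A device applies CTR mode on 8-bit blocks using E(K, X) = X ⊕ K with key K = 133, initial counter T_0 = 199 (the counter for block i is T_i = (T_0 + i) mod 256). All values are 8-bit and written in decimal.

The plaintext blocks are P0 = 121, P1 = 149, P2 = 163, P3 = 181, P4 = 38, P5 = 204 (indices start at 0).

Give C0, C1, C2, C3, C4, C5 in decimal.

C0 = 59, C1 = 216, C2 = 239, C3 = 250, C4 = 104, C5 = 133

CTR encryption: S_i = E(K, T_i) where T_i is the counter for block i; C_i = P_i ⊕ S_i.
C0: T = 199, S = E(K, T) = 66; 121 ⊕ 66 = 59.
C1: T = 200, S = E(K, T) = 77; 149 ⊕ 77 = 216.
C2: T = 201, S = E(K, T) = 76; 163 ⊕ 76 = 239.
C3: T = 202, S = E(K, T) = 79; 181 ⊕ 79 = 250.
C4: T = 203, S = E(K, T) = 78; 38 ⊕ 78 = 104.
C5: T = 204, S = E(K, T) = 73; 204 ⊕ 73 = 133.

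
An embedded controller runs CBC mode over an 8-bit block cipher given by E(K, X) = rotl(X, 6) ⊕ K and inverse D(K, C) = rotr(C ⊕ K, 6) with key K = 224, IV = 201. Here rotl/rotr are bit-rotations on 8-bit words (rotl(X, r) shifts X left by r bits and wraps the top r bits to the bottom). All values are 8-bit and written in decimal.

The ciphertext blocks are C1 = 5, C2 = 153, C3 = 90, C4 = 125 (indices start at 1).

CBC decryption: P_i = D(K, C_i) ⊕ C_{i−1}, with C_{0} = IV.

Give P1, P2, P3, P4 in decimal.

P1 = 94, P2 = 224, P3 = 115, P4 = 44

P1: D(K, 5) = 151; 151 ⊕ 201 = 94.
P2: D(K, 153) = 229; 229 ⊕ 5 = 224.
P3: D(K, 90) = 234; 234 ⊕ 153 = 115.
P4: D(K, 125) = 118; 118 ⊕ 90 = 44.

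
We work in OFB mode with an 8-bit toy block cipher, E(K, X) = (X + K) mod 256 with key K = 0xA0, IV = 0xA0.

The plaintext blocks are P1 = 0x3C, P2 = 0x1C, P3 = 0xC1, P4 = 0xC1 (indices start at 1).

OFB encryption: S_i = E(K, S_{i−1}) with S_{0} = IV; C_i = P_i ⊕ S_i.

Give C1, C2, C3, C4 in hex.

C1 = 0x7C, C2 = 0xFC, C3 = 0x41, C4 = 0xE1

C1: S = E(K, 0xA0) = 0x40; 0x3C ⊕ 0x40 = 0x7C.
C2: S = E(K, 0x40) = 0xE0; 0x1C ⊕ 0xE0 = 0xFC.
C3: S = E(K, 0xE0) = 0x80; 0xC1 ⊕ 0x80 = 0x41.
C4: S = E(K, 0x80) = 0x20; 0xC1 ⊕ 0x20 = 0xE1.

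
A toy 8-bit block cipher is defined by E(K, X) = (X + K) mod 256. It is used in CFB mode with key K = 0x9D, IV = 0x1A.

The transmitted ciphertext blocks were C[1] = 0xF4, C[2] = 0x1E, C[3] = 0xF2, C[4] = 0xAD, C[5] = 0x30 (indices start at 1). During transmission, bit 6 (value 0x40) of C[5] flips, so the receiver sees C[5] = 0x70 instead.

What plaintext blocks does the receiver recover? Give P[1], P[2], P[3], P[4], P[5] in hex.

CFB decryption: P_i = C_i ⊕ E(K, C_{i−1}), with C_{0} = IV.
Only C[5] changed, to 0x70. In CFB, a change in C_i flips the same bit in P_i and garbles P_{i+1}. Decrypting the received ciphertext:
P[1]: E(K, 0x1A) = 0xB7; 0xF4 ⊕ 0xB7 = 0x43.
P[2]: E(K, 0xF4) = 0x91; 0x1E ⊕ 0x91 = 0x8F.
P[3]: E(K, 0x1E) = 0xBB; 0xF2 ⊕ 0xBB = 0x49.
P[4]: E(K, 0xF2) = 0x8F; 0xAD ⊕ 0x8F = 0x22.
P[5]: E(K, 0xAD) = 0x4A; 0x70 ⊕ 0x4A = 0x3A.
Blocks that differ from the original plaintext: P[5].

P[1] = 0x43, P[2] = 0x8F, P[3] = 0x49, P[4] = 0x22, P[5] = 0x3A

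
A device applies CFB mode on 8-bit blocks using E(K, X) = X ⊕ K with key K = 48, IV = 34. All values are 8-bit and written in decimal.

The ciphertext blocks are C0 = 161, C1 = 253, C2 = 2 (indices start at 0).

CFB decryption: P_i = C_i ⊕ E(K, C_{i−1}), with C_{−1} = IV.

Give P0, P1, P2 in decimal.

P0 = 179, P1 = 108, P2 = 207

P0: E(K, 34) = 18; 161 ⊕ 18 = 179.
P1: E(K, 161) = 145; 253 ⊕ 145 = 108.
P2: E(K, 253) = 205; 2 ⊕ 205 = 207.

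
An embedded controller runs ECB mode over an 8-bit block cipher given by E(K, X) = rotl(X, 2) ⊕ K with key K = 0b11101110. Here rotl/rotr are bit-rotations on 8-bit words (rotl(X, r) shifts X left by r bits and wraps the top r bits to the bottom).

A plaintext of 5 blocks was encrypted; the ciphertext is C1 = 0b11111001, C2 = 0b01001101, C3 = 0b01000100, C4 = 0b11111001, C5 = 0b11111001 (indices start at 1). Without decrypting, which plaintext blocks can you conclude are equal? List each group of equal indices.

ECB encrypts each block independently with the same key, so equal ciphertext blocks imply equal plaintext blocks.
C1 = C4 = C5 = 0b11111001, so P1 = P4 = P5.

P1 = P4 = P5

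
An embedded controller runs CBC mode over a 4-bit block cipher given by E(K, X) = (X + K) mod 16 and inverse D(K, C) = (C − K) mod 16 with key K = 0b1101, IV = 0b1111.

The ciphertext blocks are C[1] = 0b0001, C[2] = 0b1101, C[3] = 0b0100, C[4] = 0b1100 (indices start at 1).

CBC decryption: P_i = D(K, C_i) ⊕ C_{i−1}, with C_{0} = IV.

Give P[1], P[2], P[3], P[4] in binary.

P[1]: D(K, 0b0001) = 0b0100; 0b0100 ⊕ 0b1111 = 0b1011.
P[2]: D(K, 0b1101) = 0b0000; 0b0000 ⊕ 0b0001 = 0b0001.
P[3]: D(K, 0b0100) = 0b0111; 0b0111 ⊕ 0b1101 = 0b1010.
P[4]: D(K, 0b1100) = 0b1111; 0b1111 ⊕ 0b0100 = 0b1011.

P[1] = 0b1011, P[2] = 0b0001, P[3] = 0b1010, P[4] = 0b1011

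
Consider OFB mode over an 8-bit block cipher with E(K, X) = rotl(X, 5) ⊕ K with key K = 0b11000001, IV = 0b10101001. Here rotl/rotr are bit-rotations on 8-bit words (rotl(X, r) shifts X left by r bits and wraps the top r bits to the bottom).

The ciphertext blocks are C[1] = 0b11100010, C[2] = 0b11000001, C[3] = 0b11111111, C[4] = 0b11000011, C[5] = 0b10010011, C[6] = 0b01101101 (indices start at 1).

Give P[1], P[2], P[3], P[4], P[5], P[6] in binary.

OFB decryption: S_i = E(K, S_{i−1}) with S_{0} = IV; P_i = C_i ⊕ S_i.
P[1]: S = E(K, 0b10101001) = 0b11110100; 0b11100010 ⊕ 0b11110100 = 0b00010110.
P[2]: S = E(K, 0b11110100) = 0b01011111; 0b11000001 ⊕ 0b01011111 = 0b10011110.
P[3]: S = E(K, 0b01011111) = 0b00101010; 0b11111111 ⊕ 0b00101010 = 0b11010101.
P[4]: S = E(K, 0b00101010) = 0b10000100; 0b11000011 ⊕ 0b10000100 = 0b01000111.
P[5]: S = E(K, 0b10000100) = 0b01010001; 0b10010011 ⊕ 0b01010001 = 0b11000010.
P[6]: S = E(K, 0b01010001) = 0b11101011; 0b01101101 ⊕ 0b11101011 = 0b10000110.

P[1] = 0b00010110, P[2] = 0b10011110, P[3] = 0b11010101, P[4] = 0b01000111, P[5] = 0b11000010, P[6] = 0b10000110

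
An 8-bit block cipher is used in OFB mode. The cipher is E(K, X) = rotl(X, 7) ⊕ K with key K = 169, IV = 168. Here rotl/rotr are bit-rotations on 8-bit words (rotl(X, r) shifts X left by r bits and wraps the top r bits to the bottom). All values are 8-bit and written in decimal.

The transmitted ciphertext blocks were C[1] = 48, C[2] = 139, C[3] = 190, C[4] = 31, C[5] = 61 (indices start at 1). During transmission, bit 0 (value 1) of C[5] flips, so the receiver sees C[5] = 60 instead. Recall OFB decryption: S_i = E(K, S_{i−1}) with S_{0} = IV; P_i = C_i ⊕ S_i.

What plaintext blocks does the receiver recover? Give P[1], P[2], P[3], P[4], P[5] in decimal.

P[1] = 205, P[2] = 220, P[3] = 188, P[4] = 183, P[5] = 193

Only C[5] changed, to 60. In OFB, a change in C_i flips the same bit in P_i only; the keystream is unaffected. Decrypting the received ciphertext:
P[1]: S = E(K, 168) = 253; 48 ⊕ 253 = 205.
P[2]: S = E(K, 253) = 87; 139 ⊕ 87 = 220.
P[3]: S = E(K, 87) = 2; 190 ⊕ 2 = 188.
P[4]: S = E(K, 2) = 168; 31 ⊕ 168 = 183.
P[5]: S = E(K, 168) = 253; 60 ⊕ 253 = 193.
Blocks that differ from the original plaintext: P[5].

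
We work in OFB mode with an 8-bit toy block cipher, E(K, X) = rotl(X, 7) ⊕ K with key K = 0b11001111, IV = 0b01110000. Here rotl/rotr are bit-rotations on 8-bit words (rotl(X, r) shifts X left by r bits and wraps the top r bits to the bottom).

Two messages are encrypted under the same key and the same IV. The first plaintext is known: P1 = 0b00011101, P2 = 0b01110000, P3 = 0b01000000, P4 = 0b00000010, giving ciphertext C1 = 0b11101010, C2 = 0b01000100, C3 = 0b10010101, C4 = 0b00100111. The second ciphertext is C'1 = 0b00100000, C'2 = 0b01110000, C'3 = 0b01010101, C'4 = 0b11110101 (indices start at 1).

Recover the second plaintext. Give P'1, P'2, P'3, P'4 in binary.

P'1 = 0b11010111, P'2 = 0b01000100, P'3 = 0b10000000, P'4 = 0b11010000

In OFB with a reused IV, both messages share the same keystream S_i, so C_i ⊕ C'_i = P_i ⊕ P'_i and thus P'_i = P_i ⊕ C_i ⊕ C'_i.
P'1: 0b00011101 ⊕ 0b11101010 ⊕ 0b00100000 = 0b11010111.
P'2: 0b01110000 ⊕ 0b01000100 ⊕ 0b01110000 = 0b01000100.
P'3: 0b01000000 ⊕ 0b10010101 ⊕ 0b01010101 = 0b10000000.
P'4: 0b00000010 ⊕ 0b00100111 ⊕ 0b11110101 = 0b11010000.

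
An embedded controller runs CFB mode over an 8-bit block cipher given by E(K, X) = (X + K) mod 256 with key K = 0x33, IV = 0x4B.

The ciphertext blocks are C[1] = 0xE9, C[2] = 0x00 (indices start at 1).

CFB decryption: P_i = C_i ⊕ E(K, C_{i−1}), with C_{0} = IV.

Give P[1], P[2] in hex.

P[1]: E(K, 0x4B) = 0x7E; 0xE9 ⊕ 0x7E = 0x97.
P[2]: E(K, 0xE9) = 0x1C; 0x00 ⊕ 0x1C = 0x1C.

P[1] = 0x97, P[2] = 0x1C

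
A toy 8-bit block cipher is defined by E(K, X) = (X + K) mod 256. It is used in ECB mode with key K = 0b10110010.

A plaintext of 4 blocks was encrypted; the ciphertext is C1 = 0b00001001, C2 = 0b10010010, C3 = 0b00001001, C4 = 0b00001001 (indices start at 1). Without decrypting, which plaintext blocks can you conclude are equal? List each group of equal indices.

P1 = P3 = P4

ECB encrypts each block independently with the same key, so equal ciphertext blocks imply equal plaintext blocks.
C1 = C3 = C4 = 0b00001001, so P1 = P3 = P4.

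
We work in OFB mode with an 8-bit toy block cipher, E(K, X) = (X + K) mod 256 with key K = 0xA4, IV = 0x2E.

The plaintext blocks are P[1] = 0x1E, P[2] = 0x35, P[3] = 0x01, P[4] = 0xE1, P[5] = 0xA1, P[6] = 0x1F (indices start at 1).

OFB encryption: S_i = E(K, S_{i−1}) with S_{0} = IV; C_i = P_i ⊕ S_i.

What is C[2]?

C[1]: S = E(K, 0x2E) = 0xD2; 0x1E ⊕ 0xD2 = 0xCC.
C[2]: S = E(K, 0xD2) = 0x76; 0x35 ⊕ 0x76 = 0x43.

C[2] = 0x43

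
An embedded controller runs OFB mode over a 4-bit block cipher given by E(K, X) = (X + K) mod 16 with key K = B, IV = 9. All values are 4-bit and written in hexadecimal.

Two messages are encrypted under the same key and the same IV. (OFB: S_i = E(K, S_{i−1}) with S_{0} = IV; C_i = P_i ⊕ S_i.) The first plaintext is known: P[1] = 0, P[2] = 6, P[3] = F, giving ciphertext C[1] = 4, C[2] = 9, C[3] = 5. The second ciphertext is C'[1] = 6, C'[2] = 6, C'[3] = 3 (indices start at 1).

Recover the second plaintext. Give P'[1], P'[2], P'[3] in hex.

In OFB with a reused IV, both messages share the same keystream S_i, so C_i ⊕ C'_i = P_i ⊕ P'_i and thus P'_i = P_i ⊕ C_i ⊕ C'_i.
P'[1]: 0 ⊕ 4 ⊕ 6 = 2.
P'[2]: 6 ⊕ 9 ⊕ 6 = 9.
P'[3]: F ⊕ 5 ⊕ 3 = 9.

P'[1] = 2, P'[2] = 9, P'[3] = 9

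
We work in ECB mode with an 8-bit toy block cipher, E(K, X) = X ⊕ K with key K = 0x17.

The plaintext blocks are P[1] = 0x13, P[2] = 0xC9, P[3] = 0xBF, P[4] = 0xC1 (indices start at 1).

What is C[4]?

ECB encryption: C_i = E(K, P_i).
C[4]: E(K, 0xC1) = 0xD6.

C[4] = 0xD6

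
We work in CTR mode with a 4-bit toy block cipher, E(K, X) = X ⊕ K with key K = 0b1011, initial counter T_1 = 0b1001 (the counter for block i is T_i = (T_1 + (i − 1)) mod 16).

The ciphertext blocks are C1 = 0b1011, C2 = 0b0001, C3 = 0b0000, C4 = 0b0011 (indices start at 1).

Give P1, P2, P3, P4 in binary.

P1 = 0b1001, P2 = 0b0000, P3 = 0b0000, P4 = 0b0100

CTR decryption: S_i = E(K, T_i) where T_i is the counter for block i; P_i = C_i ⊕ S_i.
P1: T = 0b1001, S = E(K, T) = 0b0010; 0b1011 ⊕ 0b0010 = 0b1001.
P2: T = 0b1010, S = E(K, T) = 0b0001; 0b0001 ⊕ 0b0001 = 0b0000.
P3: T = 0b1011, S = E(K, T) = 0b0000; 0b0000 ⊕ 0b0000 = 0b0000.
P4: T = 0b1100, S = E(K, T) = 0b0111; 0b0011 ⊕ 0b0111 = 0b0100.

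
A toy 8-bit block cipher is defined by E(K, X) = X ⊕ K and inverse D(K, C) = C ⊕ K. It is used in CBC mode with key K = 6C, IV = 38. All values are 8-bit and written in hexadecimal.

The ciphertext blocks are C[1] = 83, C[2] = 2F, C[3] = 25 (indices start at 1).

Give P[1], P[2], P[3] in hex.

CBC decryption: P_i = D(K, C_i) ⊕ C_{i−1}, with C_{0} = IV.
P[1]: D(K, 83) = EF; EF ⊕ 38 = D7.
P[2]: D(K, 2F) = 43; 43 ⊕ 83 = C0.
P[3]: D(K, 25) = 49; 49 ⊕ 2F = 66.

P[1] = D7, P[2] = C0, P[3] = 66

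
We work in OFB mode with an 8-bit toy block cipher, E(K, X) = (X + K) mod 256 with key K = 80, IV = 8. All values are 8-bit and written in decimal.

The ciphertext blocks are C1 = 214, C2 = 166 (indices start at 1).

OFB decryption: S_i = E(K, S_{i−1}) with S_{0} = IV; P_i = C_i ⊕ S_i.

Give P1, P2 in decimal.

P1: S = E(K, 8) = 88; 214 ⊕ 88 = 142.
P2: S = E(K, 88) = 168; 166 ⊕ 168 = 14.

P1 = 142, P2 = 14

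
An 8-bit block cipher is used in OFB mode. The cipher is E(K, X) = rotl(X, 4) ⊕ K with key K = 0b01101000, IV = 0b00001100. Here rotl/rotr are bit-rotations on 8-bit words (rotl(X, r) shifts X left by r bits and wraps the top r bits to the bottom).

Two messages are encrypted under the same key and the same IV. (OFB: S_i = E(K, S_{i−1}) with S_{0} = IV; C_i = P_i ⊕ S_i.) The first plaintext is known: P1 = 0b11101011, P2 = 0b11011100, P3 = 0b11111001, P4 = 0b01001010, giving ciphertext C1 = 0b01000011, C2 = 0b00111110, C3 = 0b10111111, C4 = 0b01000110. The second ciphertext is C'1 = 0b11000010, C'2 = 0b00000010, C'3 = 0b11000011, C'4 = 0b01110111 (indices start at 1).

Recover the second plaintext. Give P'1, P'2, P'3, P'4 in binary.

P'1 = 0b01101010, P'2 = 0b11100000, P'3 = 0b10000101, P'4 = 0b01111011

In OFB with a reused IV, both messages share the same keystream S_i, so C_i ⊕ C'_i = P_i ⊕ P'_i and thus P'_i = P_i ⊕ C_i ⊕ C'_i.
P'1: 0b11101011 ⊕ 0b01000011 ⊕ 0b11000010 = 0b01101010.
P'2: 0b11011100 ⊕ 0b00111110 ⊕ 0b00000010 = 0b11100000.
P'3: 0b11111001 ⊕ 0b10111111 ⊕ 0b11000011 = 0b10000101.
P'4: 0b01001010 ⊕ 0b01000110 ⊕ 0b01110111 = 0b01111011.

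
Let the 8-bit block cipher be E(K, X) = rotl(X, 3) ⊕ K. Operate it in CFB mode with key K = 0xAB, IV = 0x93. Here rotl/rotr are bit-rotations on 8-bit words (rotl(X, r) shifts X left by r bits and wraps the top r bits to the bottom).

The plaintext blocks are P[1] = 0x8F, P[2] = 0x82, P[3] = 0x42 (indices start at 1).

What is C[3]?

CFB encryption: C_i = P_i ⊕ E(K, C_{i−1}), with C_{0} = IV.
C[1]: E(K, 0x93) = 0x37; 0x8F ⊕ 0x37 = 0xB8.
C[2]: E(K, 0xB8) = 0x6E; 0x82 ⊕ 0x6E = 0xEC.
C[3]: E(K, 0xEC) = 0xCC; 0x42 ⊕ 0xCC = 0x8E.

C[3] = 0x8E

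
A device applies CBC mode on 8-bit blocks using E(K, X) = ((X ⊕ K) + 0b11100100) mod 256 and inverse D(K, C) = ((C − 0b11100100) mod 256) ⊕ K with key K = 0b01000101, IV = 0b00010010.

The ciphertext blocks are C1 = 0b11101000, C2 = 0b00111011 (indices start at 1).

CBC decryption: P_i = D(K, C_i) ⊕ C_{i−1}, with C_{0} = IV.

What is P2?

P2: D(K, 0b00111011) = 0b00010010; 0b00010010 ⊕ 0b11101000 = 0b11111010.

P2 = 0b11111010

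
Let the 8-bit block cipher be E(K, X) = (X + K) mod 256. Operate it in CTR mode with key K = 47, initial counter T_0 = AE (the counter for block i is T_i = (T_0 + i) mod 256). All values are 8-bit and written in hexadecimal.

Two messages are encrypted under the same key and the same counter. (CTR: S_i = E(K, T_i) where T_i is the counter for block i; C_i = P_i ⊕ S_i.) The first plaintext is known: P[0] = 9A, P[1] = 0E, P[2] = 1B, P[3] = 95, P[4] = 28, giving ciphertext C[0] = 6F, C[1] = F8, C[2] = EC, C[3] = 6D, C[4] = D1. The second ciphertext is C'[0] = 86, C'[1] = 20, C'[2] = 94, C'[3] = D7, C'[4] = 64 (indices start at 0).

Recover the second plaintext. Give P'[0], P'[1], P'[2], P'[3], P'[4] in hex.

P'[0] = 73, P'[1] = D6, P'[2] = 63, P'[3] = 2F, P'[4] = 9D

In CTR with a reused counter, both messages share the same keystream S_i, so C_i ⊕ C'_i = P_i ⊕ P'_i and thus P'_i = P_i ⊕ C_i ⊕ C'_i.
P'[0]: 9A ⊕ 6F ⊕ 86 = 73.
P'[1]: 0E ⊕ F8 ⊕ 20 = D6.
P'[2]: 1B ⊕ EC ⊕ 94 = 63.
P'[3]: 95 ⊕ 6D ⊕ D7 = 2F.
P'[4]: 28 ⊕ D1 ⊕ 64 = 9D.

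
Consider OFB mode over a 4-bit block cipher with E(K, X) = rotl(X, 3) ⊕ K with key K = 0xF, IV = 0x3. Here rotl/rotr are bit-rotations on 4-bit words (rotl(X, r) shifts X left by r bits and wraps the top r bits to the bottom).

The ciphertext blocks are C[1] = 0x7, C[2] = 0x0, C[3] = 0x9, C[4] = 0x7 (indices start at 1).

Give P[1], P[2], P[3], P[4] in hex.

P[1] = 0x1, P[2] = 0xC, P[3] = 0x0, P[4] = 0x4

OFB decryption: S_i = E(K, S_{i−1}) with S_{0} = IV; P_i = C_i ⊕ S_i.
P[1]: S = E(K, 0x3) = 0x6; 0x7 ⊕ 0x6 = 0x1.
P[2]: S = E(K, 0x6) = 0xC; 0x0 ⊕ 0xC = 0xC.
P[3]: S = E(K, 0xC) = 0x9; 0x9 ⊕ 0x9 = 0x0.
P[4]: S = E(K, 0x9) = 0x3; 0x7 ⊕ 0x3 = 0x4.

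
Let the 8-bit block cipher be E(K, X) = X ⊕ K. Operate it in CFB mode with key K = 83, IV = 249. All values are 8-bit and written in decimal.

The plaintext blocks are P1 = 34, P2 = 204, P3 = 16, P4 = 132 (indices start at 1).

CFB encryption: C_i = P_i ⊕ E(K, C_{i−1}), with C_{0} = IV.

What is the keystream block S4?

7

C1: E(K, 249) = 170; 34 ⊕ 170 = 136.
C2: E(K, 136) = 219; 204 ⊕ 219 = 23.
C3: E(K, 23) = 68; 16 ⊕ 68 = 84.
C4: E(K, 84) = 7; 132 ⊕ 7 = 131.
So S4 = 7.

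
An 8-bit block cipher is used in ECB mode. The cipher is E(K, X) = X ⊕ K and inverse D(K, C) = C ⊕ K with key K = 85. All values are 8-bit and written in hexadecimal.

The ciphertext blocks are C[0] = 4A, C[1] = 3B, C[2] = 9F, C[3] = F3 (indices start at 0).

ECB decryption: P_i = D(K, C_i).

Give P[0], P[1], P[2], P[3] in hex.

P[0] = CF, P[1] = BE, P[2] = 1A, P[3] = 76

P[0]: D(K, 4A) = CF.
P[1]: D(K, 3B) = BE.
P[2]: D(K, 9F) = 1A.
P[3]: D(K, F3) = 76.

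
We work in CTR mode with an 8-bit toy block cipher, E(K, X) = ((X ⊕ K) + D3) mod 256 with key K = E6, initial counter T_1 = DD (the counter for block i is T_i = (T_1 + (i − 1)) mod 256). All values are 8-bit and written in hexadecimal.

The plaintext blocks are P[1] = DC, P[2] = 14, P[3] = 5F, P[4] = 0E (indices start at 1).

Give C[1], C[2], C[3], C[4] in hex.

CTR encryption: S_i = E(K, T_i) where T_i is the counter for block i; C_i = P_i ⊕ S_i.
C[1]: T = DD, S = E(K, T) = 0E; DC ⊕ 0E = D2.
C[2]: T = DE, S = E(K, T) = 0B; 14 ⊕ 0B = 1F.
C[3]: T = DF, S = E(K, T) = 0C; 5F ⊕ 0C = 53.
C[4]: T = E0, S = E(K, T) = D9; 0E ⊕ D9 = D7.

C[1] = D2, C[2] = 1F, C[3] = 53, C[4] = D7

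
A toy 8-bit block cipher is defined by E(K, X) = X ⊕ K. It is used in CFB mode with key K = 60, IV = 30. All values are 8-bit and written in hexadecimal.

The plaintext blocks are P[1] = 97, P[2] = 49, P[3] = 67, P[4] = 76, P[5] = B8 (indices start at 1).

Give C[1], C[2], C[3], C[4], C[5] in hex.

C[1] = C7, C[2] = EE, C[3] = E9, C[4] = FF, C[5] = 27

CFB encryption: C_i = P_i ⊕ E(K, C_{i−1}), with C_{0} = IV.
C[1]: E(K, 30) = 50; 97 ⊕ 50 = C7.
C[2]: E(K, C7) = A7; 49 ⊕ A7 = EE.
C[3]: E(K, EE) = 8E; 67 ⊕ 8E = E9.
C[4]: E(K, E9) = 89; 76 ⊕ 89 = FF.
C[5]: E(K, FF) = 9F; B8 ⊕ 9F = 27.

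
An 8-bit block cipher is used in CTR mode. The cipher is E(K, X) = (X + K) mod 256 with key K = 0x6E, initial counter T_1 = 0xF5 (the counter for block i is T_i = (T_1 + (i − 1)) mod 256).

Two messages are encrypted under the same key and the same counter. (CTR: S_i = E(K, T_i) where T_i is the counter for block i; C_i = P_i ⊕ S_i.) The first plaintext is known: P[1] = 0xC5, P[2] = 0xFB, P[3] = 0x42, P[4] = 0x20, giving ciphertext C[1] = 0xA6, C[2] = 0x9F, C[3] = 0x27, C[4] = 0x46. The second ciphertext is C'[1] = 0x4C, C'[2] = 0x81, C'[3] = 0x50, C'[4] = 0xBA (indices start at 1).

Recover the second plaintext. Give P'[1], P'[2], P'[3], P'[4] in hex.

P'[1] = 0x2F, P'[2] = 0xE5, P'[3] = 0x35, P'[4] = 0xDC

In CTR with a reused counter, both messages share the same keystream S_i, so C_i ⊕ C'_i = P_i ⊕ P'_i and thus P'_i = P_i ⊕ C_i ⊕ C'_i.
P'[1]: 0xC5 ⊕ 0xA6 ⊕ 0x4C = 0x2F.
P'[2]: 0xFB ⊕ 0x9F ⊕ 0x81 = 0xE5.
P'[3]: 0x42 ⊕ 0x27 ⊕ 0x50 = 0x35.
P'[4]: 0x20 ⊕ 0x46 ⊕ 0xBA = 0xDC.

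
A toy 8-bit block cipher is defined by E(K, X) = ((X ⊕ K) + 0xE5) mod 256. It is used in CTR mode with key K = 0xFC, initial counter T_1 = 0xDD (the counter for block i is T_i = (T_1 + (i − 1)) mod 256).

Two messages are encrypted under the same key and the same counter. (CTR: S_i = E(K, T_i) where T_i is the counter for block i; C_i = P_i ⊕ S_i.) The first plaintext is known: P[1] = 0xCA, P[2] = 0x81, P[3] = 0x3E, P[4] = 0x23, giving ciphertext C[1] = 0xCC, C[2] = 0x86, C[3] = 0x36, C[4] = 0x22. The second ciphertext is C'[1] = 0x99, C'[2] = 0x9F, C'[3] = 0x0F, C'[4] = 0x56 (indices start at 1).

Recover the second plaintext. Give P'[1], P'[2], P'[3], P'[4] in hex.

In CTR with a reused counter, both messages share the same keystream S_i, so C_i ⊕ C'_i = P_i ⊕ P'_i and thus P'_i = P_i ⊕ C_i ⊕ C'_i.
P'[1]: 0xCA ⊕ 0xCC ⊕ 0x99 = 0x9F.
P'[2]: 0x81 ⊕ 0x86 ⊕ 0x9F = 0x98.
P'[3]: 0x3E ⊕ 0x36 ⊕ 0x0F = 0x07.
P'[4]: 0x23 ⊕ 0x22 ⊕ 0x56 = 0x57.

P'[1] = 0x9F, P'[2] = 0x98, P'[3] = 0x07, P'[4] = 0x57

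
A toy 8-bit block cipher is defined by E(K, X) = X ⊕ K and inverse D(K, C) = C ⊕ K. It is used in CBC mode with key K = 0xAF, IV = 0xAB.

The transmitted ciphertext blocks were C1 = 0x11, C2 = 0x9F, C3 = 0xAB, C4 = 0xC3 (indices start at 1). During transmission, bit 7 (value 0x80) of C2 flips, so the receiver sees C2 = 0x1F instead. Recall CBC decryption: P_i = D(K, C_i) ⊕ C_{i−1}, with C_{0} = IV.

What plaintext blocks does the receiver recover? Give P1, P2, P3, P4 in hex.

Only C2 changed, to 0x1F. In CBC, a change in C_i garbles P_i and flips the same bit in P_{i+1}. Decrypting the received ciphertext:
P1: D(K, 0x11) = 0xBE; 0xBE ⊕ 0xAB = 0x15.
P2: D(K, 0x1F) = 0xB0; 0xB0 ⊕ 0x11 = 0xA1.
P3: D(K, 0xAB) = 0x04; 0x04 ⊕ 0x1F = 0x1B.
P4: D(K, 0xC3) = 0x6C; 0x6C ⊕ 0xAB = 0xC7.
Blocks that differ from the original plaintext: P2, P3.

P1 = 0x15, P2 = 0xA1, P3 = 0x1B, P4 = 0xC7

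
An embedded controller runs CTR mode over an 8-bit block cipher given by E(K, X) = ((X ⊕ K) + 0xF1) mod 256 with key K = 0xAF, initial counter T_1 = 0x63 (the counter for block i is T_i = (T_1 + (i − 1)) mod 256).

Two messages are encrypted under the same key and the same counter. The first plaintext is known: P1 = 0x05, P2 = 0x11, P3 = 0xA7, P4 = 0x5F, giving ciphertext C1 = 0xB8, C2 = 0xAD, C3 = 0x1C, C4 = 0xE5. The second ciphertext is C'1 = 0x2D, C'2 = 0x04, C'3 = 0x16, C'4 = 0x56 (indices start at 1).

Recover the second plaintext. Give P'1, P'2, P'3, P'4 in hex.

P'1 = 0x90, P'2 = 0xB8, P'3 = 0xAD, P'4 = 0xEC

In CTR with a reused counter, both messages share the same keystream S_i, so C_i ⊕ C'_i = P_i ⊕ P'_i and thus P'_i = P_i ⊕ C_i ⊕ C'_i.
P'1: 0x05 ⊕ 0xB8 ⊕ 0x2D = 0x90.
P'2: 0x11 ⊕ 0xAD ⊕ 0x04 = 0xB8.
P'3: 0xA7 ⊕ 0x1C ⊕ 0x16 = 0xAD.
P'4: 0x5F ⊕ 0xE5 ⊕ 0x56 = 0xEC.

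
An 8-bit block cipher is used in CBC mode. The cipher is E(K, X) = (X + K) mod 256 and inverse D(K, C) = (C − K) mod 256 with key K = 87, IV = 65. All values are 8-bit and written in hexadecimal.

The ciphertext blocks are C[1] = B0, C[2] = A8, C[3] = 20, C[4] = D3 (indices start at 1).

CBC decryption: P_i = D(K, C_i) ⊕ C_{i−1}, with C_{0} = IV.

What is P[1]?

P[1]: D(K, B0) = 29; 29 ⊕ 65 = 4C.

P[1] = 4C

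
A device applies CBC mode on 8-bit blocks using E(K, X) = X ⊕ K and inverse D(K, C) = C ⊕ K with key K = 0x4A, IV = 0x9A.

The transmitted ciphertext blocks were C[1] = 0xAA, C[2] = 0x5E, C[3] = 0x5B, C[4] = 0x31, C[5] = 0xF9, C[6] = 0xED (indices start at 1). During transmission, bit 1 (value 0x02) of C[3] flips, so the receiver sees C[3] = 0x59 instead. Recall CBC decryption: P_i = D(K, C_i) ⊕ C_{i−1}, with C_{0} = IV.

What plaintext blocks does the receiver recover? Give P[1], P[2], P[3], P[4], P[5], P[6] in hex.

Only C[3] changed, to 0x59. In CBC, a change in C_i garbles P_i and flips the same bit in P_{i+1}. Decrypting the received ciphertext:
P[1]: D(K, 0xAA) = 0xE0; 0xE0 ⊕ 0x9A = 0x7A.
P[2]: D(K, 0x5E) = 0x14; 0x14 ⊕ 0xAA = 0xBE.
P[3]: D(K, 0x59) = 0x13; 0x13 ⊕ 0x5E = 0x4D.
P[4]: D(K, 0x31) = 0x7B; 0x7B ⊕ 0x59 = 0x22.
P[5]: D(K, 0xF9) = 0xB3; 0xB3 ⊕ 0x31 = 0x82.
P[6]: D(K, 0xED) = 0xA7; 0xA7 ⊕ 0xF9 = 0x5E.
Blocks that differ from the original plaintext: P[3], P[4].

P[1] = 0x7A, P[2] = 0xBE, P[3] = 0x4D, P[4] = 0x22, P[5] = 0x82, P[6] = 0x5E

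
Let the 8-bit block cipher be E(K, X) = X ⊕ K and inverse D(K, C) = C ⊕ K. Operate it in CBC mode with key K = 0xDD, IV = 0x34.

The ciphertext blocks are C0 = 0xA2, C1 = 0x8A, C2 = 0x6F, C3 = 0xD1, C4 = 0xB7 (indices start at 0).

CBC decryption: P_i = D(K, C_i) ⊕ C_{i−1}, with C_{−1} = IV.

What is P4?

P4: D(K, 0xB7) = 0x6A; 0x6A ⊕ 0xD1 = 0xBB.

P4 = 0xBB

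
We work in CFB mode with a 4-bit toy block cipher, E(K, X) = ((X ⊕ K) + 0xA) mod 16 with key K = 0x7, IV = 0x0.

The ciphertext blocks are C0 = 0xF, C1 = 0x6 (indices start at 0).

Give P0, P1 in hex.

P0 = 0xE, P1 = 0x4

CFB decryption: P_i = C_i ⊕ E(K, C_{i−1}), with C_{−1} = IV.
P0: E(K, 0x0) = 0x1; 0xF ⊕ 0x1 = 0xE.
P1: E(K, 0xF) = 0x2; 0x6 ⊕ 0x2 = 0x4.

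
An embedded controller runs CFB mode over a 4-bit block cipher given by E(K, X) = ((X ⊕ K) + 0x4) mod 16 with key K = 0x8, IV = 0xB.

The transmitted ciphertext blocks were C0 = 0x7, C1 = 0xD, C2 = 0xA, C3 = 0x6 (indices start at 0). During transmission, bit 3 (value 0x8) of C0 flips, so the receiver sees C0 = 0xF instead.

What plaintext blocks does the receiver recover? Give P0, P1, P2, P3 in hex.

P0 = 0x8, P1 = 0x6, P2 = 0x3, P3 = 0x0

CFB decryption: P_i = C_i ⊕ E(K, C_{i−1}), with C_{−1} = IV.
Only C0 changed, to 0xF. In CFB, a change in C_i flips the same bit in P_i and garbles P_{i+1}. Decrypting the received ciphertext:
P0: E(K, 0xB) = 0x7; 0xF ⊕ 0x7 = 0x8.
P1: E(K, 0xF) = 0xB; 0xD ⊕ 0xB = 0x6.
P2: E(K, 0xD) = 0x9; 0xA ⊕ 0x9 = 0x3.
P3: E(K, 0xA) = 0x6; 0x6 ⊕ 0x6 = 0x0.
Blocks that differ from the original plaintext: P0, P1.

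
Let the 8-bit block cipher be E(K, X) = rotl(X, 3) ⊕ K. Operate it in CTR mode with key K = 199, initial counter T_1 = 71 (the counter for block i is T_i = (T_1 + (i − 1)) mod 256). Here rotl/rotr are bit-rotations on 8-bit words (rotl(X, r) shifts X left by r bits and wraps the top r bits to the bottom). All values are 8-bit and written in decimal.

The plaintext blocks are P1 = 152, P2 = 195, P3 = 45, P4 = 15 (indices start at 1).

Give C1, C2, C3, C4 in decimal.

C1 = 101, C2 = 70, C3 = 160, C4 = 154

CTR encryption: S_i = E(K, T_i) where T_i is the counter for block i; C_i = P_i ⊕ S_i.
C1: T = 71, S = E(K, T) = 253; 152 ⊕ 253 = 101.
C2: T = 72, S = E(K, T) = 133; 195 ⊕ 133 = 70.
C3: T = 73, S = E(K, T) = 141; 45 ⊕ 141 = 160.
C4: T = 74, S = E(K, T) = 149; 15 ⊕ 149 = 154.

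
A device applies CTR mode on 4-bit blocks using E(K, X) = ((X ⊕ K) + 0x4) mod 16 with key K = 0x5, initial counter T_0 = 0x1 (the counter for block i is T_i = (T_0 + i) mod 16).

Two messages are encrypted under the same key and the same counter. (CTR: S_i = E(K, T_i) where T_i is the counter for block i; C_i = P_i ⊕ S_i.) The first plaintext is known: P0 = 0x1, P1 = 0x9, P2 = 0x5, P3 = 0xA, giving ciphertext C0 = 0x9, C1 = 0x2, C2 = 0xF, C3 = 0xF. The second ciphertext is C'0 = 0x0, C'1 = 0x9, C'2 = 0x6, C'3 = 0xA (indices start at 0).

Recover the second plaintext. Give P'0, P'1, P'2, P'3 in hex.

In CTR with a reused counter, both messages share the same keystream S_i, so C_i ⊕ C'_i = P_i ⊕ P'_i and thus P'_i = P_i ⊕ C_i ⊕ C'_i.
P'0: 0x1 ⊕ 0x9 ⊕ 0x0 = 0x8.
P'1: 0x9 ⊕ 0x2 ⊕ 0x9 = 0x2.
P'2: 0x5 ⊕ 0xF ⊕ 0x6 = 0xC.
P'3: 0xA ⊕ 0xF ⊕ 0xA = 0xF.

P'0 = 0x8, P'1 = 0x2, P'2 = 0xC, P'3 = 0xF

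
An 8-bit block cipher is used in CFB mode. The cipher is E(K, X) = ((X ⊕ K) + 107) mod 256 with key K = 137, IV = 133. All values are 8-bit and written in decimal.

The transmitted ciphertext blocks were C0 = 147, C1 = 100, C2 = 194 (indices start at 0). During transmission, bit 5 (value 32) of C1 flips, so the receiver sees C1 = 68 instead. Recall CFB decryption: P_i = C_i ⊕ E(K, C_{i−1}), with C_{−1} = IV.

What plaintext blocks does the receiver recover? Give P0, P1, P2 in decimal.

P0 = 228, P1 = 193, P2 = 250

Only C1 changed, to 68. In CFB, a change in C_i flips the same bit in P_i and garbles P_{i+1}. Decrypting the received ciphertext:
P0: E(K, 133) = 119; 147 ⊕ 119 = 228.
P1: E(K, 147) = 133; 68 ⊕ 133 = 193.
P2: E(K, 68) = 56; 194 ⊕ 56 = 250.
Blocks that differ from the original plaintext: P1, P2.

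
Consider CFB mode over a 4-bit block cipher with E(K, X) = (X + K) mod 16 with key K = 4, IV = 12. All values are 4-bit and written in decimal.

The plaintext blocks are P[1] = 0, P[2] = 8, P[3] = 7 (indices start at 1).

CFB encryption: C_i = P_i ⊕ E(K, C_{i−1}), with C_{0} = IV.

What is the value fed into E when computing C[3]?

C[1]: E(K, 12) = 0; 0 ⊕ 0 = 0.
C[2]: E(K, 0) = 4; 8 ⊕ 4 = 12.
C[3]: E(K, 12) = 0; 7 ⊕ 0 = 7.
So the input to E for block [3] is 12.

12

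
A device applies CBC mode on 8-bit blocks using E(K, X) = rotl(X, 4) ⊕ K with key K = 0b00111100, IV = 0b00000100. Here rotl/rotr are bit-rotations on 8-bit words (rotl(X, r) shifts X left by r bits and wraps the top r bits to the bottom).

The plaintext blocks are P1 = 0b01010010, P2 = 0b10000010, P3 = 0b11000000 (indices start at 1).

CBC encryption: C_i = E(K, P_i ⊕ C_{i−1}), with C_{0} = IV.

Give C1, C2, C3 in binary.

C1: P1 ⊕ 0b00000100 = 0b01010110; E(K, 0b01010110) = 0b01011001.
C2: P2 ⊕ 0b01011001 = 0b11011011; E(K, 0b11011011) = 0b10000001.
C3: P3 ⊕ 0b10000001 = 0b01000001; E(K, 0b01000001) = 0b00101000.

C1 = 0b01011001, C2 = 0b10000001, C3 = 0b00101000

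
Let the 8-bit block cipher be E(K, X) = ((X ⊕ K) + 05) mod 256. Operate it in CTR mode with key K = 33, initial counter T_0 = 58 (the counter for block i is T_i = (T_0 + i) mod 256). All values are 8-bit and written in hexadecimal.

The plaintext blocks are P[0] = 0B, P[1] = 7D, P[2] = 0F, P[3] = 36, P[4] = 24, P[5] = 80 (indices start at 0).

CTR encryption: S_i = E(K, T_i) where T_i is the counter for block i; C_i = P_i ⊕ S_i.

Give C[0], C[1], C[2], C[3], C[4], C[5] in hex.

C[0]: T = 58, S = E(K, T) = 70; 0B ⊕ 70 = 7B.
C[1]: T = 59, S = E(K, T) = 6F; 7D ⊕ 6F = 12.
C[2]: T = 5A, S = E(K, T) = 6E; 0F ⊕ 6E = 61.
C[3]: T = 5B, S = E(K, T) = 6D; 36 ⊕ 6D = 5B.
C[4]: T = 5C, S = E(K, T) = 74; 24 ⊕ 74 = 50.
C[5]: T = 5D, S = E(K, T) = 73; 80 ⊕ 73 = F3.

C[0] = 7B, C[1] = 12, C[2] = 61, C[3] = 5B, C[4] = 50, C[5] = F3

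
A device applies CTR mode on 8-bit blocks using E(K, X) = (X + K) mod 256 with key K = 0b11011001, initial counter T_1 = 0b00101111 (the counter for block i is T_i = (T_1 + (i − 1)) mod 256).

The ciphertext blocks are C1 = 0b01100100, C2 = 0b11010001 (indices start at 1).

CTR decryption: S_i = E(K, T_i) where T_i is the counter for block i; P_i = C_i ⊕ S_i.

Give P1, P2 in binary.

P1 = 0b01101100, P2 = 0b11011000

P1: T = 0b00101111, S = E(K, T) = 0b00001000; 0b01100100 ⊕ 0b00001000 = 0b01101100.
P2: T = 0b00110000, S = E(K, T) = 0b00001001; 0b11010001 ⊕ 0b00001001 = 0b11011000.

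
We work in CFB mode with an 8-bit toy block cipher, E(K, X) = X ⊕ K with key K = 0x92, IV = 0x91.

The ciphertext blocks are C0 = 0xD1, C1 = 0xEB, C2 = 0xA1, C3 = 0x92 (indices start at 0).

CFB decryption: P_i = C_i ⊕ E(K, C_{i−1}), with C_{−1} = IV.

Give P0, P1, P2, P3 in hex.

P0 = 0xD2, P1 = 0xA8, P2 = 0xD8, P3 = 0xA1

P0: E(K, 0x91) = 0x03; 0xD1 ⊕ 0x03 = 0xD2.
P1: E(K, 0xD1) = 0x43; 0xEB ⊕ 0x43 = 0xA8.
P2: E(K, 0xEB) = 0x79; 0xA1 ⊕ 0x79 = 0xD8.
P3: E(K, 0xA1) = 0x33; 0x92 ⊕ 0x33 = 0xA1.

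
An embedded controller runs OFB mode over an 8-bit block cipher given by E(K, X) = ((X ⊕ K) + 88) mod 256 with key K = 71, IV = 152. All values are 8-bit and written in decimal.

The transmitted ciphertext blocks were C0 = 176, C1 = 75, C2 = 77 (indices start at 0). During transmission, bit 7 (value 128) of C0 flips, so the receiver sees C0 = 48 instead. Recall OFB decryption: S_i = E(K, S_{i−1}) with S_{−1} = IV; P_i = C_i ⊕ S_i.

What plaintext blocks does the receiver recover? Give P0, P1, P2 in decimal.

P0 = 7, P1 = 131, P2 = 170

Only C0 changed, to 48. In OFB, a change in C_i flips the same bit in P_i only; the keystream is unaffected. Decrypting the received ciphertext:
P0: S = E(K, 152) = 55; 48 ⊕ 55 = 7.
P1: S = E(K, 55) = 200; 75 ⊕ 200 = 131.
P2: S = E(K, 200) = 231; 77 ⊕ 231 = 170.
Blocks that differ from the original plaintext: P0.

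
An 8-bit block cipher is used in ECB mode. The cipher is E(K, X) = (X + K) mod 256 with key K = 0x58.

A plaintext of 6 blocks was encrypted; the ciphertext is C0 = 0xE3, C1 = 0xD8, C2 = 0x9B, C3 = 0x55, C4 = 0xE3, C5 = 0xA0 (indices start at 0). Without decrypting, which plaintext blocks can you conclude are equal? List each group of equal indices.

ECB encrypts each block independently with the same key, so equal ciphertext blocks imply equal plaintext blocks.
C0 = C4 = 0xE3, so P0 = P4.

P0 = P4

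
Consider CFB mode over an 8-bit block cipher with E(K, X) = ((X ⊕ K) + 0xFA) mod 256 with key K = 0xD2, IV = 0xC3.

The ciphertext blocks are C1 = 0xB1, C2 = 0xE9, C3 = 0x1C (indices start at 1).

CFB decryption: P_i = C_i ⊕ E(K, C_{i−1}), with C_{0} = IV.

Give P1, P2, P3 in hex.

P1 = 0xBA, P2 = 0xB4, P3 = 0x29

P1: E(K, 0xC3) = 0x0B; 0xB1 ⊕ 0x0B = 0xBA.
P2: E(K, 0xB1) = 0x5D; 0xE9 ⊕ 0x5D = 0xB4.
P3: E(K, 0xE9) = 0x35; 0x1C ⊕ 0x35 = 0x29.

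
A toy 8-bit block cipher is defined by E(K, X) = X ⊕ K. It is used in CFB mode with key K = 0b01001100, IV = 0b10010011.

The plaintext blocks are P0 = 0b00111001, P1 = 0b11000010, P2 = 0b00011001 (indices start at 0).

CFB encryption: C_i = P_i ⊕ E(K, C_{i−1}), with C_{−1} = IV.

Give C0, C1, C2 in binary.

C0: E(K, 0b10010011) = 0b11011111; 0b00111001 ⊕ 0b11011111 = 0b11100110.
C1: E(K, 0b11100110) = 0b10101010; 0b11000010 ⊕ 0b10101010 = 0b01101000.
C2: E(K, 0b01101000) = 0b00100100; 0b00011001 ⊕ 0b00100100 = 0b00111101.

C0 = 0b11100110, C1 = 0b01101000, C2 = 0b00111101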